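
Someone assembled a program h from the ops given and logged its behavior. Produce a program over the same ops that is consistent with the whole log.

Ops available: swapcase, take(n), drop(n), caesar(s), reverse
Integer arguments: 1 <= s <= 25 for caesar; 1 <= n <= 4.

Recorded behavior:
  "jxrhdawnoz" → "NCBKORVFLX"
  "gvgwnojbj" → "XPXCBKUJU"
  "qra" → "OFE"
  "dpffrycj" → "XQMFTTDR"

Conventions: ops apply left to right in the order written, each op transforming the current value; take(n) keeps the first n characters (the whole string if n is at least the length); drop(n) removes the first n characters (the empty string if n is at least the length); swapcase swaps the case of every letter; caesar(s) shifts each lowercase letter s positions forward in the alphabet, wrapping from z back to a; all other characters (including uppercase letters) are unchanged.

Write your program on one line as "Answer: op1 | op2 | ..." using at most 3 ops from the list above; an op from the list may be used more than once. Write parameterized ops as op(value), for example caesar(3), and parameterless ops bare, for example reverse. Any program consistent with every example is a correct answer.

caesar(14) | reverse | swapcase

Check, running the answer program on each example:
  "jxrhdawnoz" -> "xlfvrokbcn" -> "ncbkorvflx" -> "NCBKORVFLX"
  "gvgwnojbj" -> "ujukbcxpx" -> "xpxcbkuju" -> "XPXCBKUJU"
  "qra" -> "efo" -> "ofe" -> "OFE"
  "dpffrycj" -> "rdttfmqx" -> "xqmfttdr" -> "XQMFTTDR"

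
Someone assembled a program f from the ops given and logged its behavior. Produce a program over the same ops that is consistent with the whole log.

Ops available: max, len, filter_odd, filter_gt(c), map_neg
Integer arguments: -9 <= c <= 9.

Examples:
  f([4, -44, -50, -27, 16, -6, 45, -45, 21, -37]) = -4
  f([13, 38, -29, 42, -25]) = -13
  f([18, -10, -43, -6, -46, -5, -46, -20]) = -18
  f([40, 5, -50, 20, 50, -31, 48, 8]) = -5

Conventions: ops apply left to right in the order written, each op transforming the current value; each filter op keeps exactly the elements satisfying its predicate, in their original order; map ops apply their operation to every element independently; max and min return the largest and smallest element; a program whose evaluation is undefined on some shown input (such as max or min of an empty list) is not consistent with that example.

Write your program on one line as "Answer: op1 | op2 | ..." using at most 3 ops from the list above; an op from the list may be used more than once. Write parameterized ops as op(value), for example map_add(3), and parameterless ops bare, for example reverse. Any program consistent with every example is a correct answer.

filter_gt(-1) | map_neg | max

Check, running the answer program on each example:
  [4, -44, -50, -27, 16, -6, 45, -45, 21, -37] -> [4, 16, 45, 21] -> [-4, -16, -45, -21] -> -4
  [13, 38, -29, 42, -25] -> [13, 38, 42] -> [-13, -38, -42] -> -13
  [18, -10, -43, -6, -46, -5, -46, -20] -> [18] -> [-18] -> -18
  [40, 5, -50, 20, 50, -31, 48, 8] -> [40, 5, 20, 50, 48, 8] -> [-40, -5, -20, -50, -48, -8] -> -5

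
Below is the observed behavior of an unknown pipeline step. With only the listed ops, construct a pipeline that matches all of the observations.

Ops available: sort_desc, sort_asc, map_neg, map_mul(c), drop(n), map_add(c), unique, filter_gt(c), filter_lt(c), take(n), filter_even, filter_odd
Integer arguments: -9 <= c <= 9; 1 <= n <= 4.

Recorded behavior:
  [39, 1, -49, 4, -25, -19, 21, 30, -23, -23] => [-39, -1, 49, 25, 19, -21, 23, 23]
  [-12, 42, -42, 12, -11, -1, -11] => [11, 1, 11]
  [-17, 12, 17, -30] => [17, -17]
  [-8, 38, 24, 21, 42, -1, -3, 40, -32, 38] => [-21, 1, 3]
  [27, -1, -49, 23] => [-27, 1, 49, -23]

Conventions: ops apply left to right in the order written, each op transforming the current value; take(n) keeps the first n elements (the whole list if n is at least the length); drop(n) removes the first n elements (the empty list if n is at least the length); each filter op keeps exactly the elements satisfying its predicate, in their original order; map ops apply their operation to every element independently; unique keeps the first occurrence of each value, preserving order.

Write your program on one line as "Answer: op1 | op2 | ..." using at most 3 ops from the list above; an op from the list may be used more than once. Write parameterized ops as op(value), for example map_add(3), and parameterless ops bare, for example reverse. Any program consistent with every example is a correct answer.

map_neg | filter_odd

Check, running the answer program on each example:
  [39, 1, -49, 4, -25, -19, 21, 30, -23, -23] -> [-39, -1, 49, -4, 25, 19, -21, -30, 23, 23] -> [-39, -1, 49, 25, 19, -21, 23, 23]
  [-12, 42, -42, 12, -11, -1, -11] -> [12, -42, 42, -12, 11, 1, 11] -> [11, 1, 11]
  [-17, 12, 17, -30] -> [17, -12, -17, 30] -> [17, -17]
  [-8, 38, 24, 21, 42, -1, -3, 40, -32, 38] -> [8, -38, -24, -21, -42, 1, 3, -40, 32, -38] -> [-21, 1, 3]
  [27, -1, -49, 23] -> [-27, 1, 49, -23] -> [-27, 1, 49, -23]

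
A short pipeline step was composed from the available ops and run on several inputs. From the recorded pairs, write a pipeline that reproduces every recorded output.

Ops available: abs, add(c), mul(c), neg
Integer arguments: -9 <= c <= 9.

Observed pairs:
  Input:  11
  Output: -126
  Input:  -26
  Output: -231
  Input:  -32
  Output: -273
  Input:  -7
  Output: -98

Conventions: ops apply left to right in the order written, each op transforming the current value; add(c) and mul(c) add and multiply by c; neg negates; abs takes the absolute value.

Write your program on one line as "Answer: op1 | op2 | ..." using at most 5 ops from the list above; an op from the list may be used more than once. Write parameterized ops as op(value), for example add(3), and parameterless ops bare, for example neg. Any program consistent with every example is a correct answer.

neg | abs | add(7) | mul(-7)

Check, running the answer program on each example:
  11 -> -11 -> 11 -> 18 -> -126
  -26 -> 26 -> 26 -> 33 -> -231
  -32 -> 32 -> 32 -> 39 -> -273
  -7 -> 7 -> 7 -> 14 -> -98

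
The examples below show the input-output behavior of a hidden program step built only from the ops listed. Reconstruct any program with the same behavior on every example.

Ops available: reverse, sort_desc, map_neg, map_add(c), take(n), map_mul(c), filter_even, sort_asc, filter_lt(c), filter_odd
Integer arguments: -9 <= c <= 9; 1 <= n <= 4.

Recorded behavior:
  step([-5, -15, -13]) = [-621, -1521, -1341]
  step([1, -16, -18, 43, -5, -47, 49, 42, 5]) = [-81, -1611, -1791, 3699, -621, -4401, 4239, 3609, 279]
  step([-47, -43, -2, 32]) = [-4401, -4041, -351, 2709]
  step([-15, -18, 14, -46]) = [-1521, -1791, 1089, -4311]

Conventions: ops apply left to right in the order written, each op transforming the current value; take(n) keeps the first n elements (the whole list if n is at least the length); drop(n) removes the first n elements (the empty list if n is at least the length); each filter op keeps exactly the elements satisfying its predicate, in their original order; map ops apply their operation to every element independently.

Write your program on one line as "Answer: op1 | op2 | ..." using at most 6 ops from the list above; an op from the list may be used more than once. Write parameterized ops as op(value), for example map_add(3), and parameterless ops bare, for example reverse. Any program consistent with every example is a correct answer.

map_add(-2) | map_mul(6) | map_mul(5) | map_mul(3) | map_add(9)

Check, running the answer program on each example:
  [-5, -15, -13] -> [-7, -17, -15] -> [-42, -102, -90] -> [-210, -510, -450] -> [-630, -1530, -1350] -> [-621, -1521, -1341]
  [1, -16, -18, 43, -5, -47, 49, 42, 5] -> [-1, -18, -20, 41, -7, -49, 47, 40, 3] -> [-6, -108, -120, 246, -42, -294, 282, 240, 18] -> [-30, -540, -600, 1230, -210, -1470, 1410, 1200, 90] -> [-90, -1620, -1800, 3690, -630, -4410, 4230, 3600, 270] -> [-81, -1611, -1791, 3699, -621, -4401, 4239, 3609, 279]
  [-47, -43, -2, 32] -> [-49, -45, -4, 30] -> [-294, -270, -24, 180] -> [-1470, -1350, -120, 900] -> [-4410, -4050, -360, 2700] -> [-4401, -4041, -351, 2709]
  [-15, -18, 14, -46] -> [-17, -20, 12, -48] -> [-102, -120, 72, -288] -> [-510, -600, 360, -1440] -> [-1530, -1800, 1080, -4320] -> [-1521, -1791, 1089, -4311]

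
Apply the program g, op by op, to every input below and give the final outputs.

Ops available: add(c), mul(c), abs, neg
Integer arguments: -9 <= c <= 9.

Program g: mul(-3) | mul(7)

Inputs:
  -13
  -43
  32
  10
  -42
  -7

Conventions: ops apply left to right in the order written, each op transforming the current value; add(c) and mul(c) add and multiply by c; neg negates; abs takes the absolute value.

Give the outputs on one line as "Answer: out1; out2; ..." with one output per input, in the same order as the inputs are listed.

273; 903; -672; -210; 882; 147

Execution, op by op:
  -13 -> 39 -> 273
  -43 -> 129 -> 903
  32 -> -96 -> -672
  10 -> -30 -> -210
  -42 -> 126 -> 882
  -7 -> 21 -> 147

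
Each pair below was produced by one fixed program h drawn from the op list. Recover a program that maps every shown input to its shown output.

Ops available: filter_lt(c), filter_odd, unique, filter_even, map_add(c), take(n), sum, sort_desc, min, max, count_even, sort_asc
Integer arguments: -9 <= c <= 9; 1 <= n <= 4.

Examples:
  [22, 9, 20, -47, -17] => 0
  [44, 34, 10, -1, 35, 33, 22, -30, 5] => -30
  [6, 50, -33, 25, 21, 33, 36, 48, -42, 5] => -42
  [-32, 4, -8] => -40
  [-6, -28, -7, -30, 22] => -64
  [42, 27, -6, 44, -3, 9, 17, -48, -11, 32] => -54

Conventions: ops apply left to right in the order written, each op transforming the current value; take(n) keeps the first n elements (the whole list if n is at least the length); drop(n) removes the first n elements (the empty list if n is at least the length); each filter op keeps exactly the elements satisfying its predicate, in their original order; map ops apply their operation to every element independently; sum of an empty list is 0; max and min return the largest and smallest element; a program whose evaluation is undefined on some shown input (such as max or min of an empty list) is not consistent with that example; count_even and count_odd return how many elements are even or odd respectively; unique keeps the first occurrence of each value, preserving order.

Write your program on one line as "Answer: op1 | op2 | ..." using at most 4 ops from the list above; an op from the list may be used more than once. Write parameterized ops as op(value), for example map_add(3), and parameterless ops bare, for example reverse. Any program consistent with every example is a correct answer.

filter_even | filter_lt(4) | sum

Check, running the answer program on each example:
  [22, 9, 20, -47, -17] -> [22, 20] -> [] -> 0
  [44, 34, 10, -1, 35, 33, 22, -30, 5] -> [44, 34, 10, 22, -30] -> [-30] -> -30
  [6, 50, -33, 25, 21, 33, 36, 48, -42, 5] -> [6, 50, 36, 48, -42] -> [-42] -> -42
  [-32, 4, -8] -> [-32, 4, -8] -> [-32, -8] -> -40
  [-6, -28, -7, -30, 22] -> [-6, -28, -30, 22] -> [-6, -28, -30] -> -64
  [42, 27, -6, 44, -3, 9, 17, -48, -11, 32] -> [42, -6, 44, -48, 32] -> [-6, -48] -> -54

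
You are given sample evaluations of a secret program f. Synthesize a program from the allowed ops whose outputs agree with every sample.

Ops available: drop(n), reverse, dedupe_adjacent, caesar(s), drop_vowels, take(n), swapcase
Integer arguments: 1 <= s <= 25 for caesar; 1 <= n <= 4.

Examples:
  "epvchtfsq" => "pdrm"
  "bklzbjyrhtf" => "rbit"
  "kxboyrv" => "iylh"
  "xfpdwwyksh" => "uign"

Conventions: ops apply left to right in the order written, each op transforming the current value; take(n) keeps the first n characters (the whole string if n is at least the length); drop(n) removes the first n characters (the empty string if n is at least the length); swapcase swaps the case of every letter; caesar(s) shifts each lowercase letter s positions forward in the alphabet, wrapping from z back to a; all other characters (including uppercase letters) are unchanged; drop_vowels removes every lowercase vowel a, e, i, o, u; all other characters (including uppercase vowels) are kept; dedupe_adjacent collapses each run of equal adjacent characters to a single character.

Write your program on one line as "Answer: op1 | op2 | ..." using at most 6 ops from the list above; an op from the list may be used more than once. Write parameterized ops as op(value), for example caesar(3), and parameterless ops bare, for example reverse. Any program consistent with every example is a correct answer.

reverse | dedupe_adjacent | drop(1) | drop(1) | caesar(10) | take(4)

Check, running the answer program on each example:
  "epvchtfsq" -> "qsfthcvpe" -> "qsfthcvpe" -> "sfthcvpe" -> "fthcvpe" -> "pdrmfzo" -> "pdrm"
  "bklzbjyrhtf" -> "fthryjbzlkb" -> "fthryjbzlkb" -> "thryjbzlkb" -> "hryjbzlkb" -> "rbitljvul" -> "rbit"
  "kxboyrv" -> "vryobxk" -> "vryobxk" -> "ryobxk" -> "yobxk" -> "iylhu" -> "iylh"
  "xfpdwwyksh" -> "hskywwdpfx" -> "hskywdpfx" -> "skywdpfx" -> "kywdpfx" -> "uignzph" -> "uign"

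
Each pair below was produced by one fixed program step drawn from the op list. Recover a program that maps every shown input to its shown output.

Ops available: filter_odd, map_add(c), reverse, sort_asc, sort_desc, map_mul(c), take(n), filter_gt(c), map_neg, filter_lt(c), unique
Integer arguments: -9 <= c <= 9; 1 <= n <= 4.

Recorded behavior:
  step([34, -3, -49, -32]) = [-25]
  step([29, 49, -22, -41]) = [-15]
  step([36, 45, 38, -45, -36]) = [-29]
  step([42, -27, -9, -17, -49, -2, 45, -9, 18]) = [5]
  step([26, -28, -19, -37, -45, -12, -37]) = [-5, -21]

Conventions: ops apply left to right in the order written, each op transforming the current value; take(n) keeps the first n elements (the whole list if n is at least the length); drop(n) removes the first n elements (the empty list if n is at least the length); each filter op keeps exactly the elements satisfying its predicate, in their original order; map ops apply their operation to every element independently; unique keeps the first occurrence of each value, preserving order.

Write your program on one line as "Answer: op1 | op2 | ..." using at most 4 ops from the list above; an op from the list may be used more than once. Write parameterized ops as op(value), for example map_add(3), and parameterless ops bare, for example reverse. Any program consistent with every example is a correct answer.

filter_lt(0) | reverse | map_add(7) | filter_odd

Check, running the answer program on each example:
  [34, -3, -49, -32] -> [-3, -49, -32] -> [-32, -49, -3] -> [-25, -42, 4] -> [-25]
  [29, 49, -22, -41] -> [-22, -41] -> [-41, -22] -> [-34, -15] -> [-15]
  [36, 45, 38, -45, -36] -> [-45, -36] -> [-36, -45] -> [-29, -38] -> [-29]
  [42, -27, -9, -17, -49, -2, 45, -9, 18] -> [-27, -9, -17, -49, -2, -9] -> [-9, -2, -49, -17, -9, -27] -> [-2, 5, -42, -10, -2, -20] -> [5]
  [26, -28, -19, -37, -45, -12, -37] -> [-28, -19, -37, -45, -12, -37] -> [-37, -12, -45, -37, -19, -28] -> [-30, -5, -38, -30, -12, -21] -> [-5, -21]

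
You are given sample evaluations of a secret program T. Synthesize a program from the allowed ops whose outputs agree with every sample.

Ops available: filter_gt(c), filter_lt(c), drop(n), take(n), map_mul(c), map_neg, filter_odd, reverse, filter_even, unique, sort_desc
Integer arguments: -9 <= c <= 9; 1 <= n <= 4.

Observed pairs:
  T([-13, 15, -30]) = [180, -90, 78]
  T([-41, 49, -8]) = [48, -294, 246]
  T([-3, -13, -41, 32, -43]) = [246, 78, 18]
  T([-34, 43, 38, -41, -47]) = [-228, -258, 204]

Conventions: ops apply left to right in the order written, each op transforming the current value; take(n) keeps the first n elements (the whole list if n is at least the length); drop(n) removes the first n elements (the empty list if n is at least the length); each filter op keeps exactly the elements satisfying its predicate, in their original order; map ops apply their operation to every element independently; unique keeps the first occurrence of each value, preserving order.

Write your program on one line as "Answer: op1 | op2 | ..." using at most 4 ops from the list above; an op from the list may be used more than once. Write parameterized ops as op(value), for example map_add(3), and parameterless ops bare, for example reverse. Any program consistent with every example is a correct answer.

take(3) | reverse | map_mul(-6)

Check, running the answer program on each example:
  [-13, 15, -30] -> [-13, 15, -30] -> [-30, 15, -13] -> [180, -90, 78]
  [-41, 49, -8] -> [-41, 49, -8] -> [-8, 49, -41] -> [48, -294, 246]
  [-3, -13, -41, 32, -43] -> [-3, -13, -41] -> [-41, -13, -3] -> [246, 78, 18]
  [-34, 43, 38, -41, -47] -> [-34, 43, 38] -> [38, 43, -34] -> [-228, -258, 204]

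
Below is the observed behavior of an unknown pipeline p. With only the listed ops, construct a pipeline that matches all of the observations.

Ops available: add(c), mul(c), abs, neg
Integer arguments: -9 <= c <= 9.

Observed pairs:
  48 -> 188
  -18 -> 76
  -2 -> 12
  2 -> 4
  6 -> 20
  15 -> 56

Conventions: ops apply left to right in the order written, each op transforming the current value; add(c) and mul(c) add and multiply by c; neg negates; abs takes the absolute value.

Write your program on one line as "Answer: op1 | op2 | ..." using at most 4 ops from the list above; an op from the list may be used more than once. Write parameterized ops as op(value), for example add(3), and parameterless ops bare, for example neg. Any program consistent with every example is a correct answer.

mul(-4) | add(4) | abs

Check, running the answer program on each example:
  48 -> -192 -> -188 -> 188
  -18 -> 72 -> 76 -> 76
  -2 -> 8 -> 12 -> 12
  2 -> -8 -> -4 -> 4
  6 -> -24 -> -20 -> 20
  15 -> -60 -> -56 -> 56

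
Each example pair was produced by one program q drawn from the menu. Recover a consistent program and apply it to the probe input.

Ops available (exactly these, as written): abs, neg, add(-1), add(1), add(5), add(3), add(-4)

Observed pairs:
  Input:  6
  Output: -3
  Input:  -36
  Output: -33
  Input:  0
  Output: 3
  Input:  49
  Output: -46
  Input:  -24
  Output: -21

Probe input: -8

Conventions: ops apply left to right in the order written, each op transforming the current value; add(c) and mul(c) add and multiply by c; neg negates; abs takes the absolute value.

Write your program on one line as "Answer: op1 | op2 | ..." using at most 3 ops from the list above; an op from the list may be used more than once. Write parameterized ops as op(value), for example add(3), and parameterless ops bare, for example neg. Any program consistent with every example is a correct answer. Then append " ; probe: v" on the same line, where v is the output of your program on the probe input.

abs | neg | add(3) ; probe: -5

Check, running the answer program on each example:
  6 -> 6 -> -6 -> -3
  -36 -> 36 -> -36 -> -33
  0 -> 0 -> 0 -> 3
  49 -> 49 -> -49 -> -46
  -24 -> 24 -> -24 -> -21
  probe: -8 -> 8 -> -8 -> -5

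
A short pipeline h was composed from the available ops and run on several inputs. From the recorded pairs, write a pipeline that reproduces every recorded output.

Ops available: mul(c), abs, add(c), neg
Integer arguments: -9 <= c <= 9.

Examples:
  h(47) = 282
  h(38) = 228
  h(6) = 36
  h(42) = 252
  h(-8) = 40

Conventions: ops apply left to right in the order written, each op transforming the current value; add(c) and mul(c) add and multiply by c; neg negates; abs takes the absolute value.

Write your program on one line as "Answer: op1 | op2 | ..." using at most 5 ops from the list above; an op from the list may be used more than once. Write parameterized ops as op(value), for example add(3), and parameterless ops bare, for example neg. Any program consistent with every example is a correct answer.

mul(-6) | add(-4) | abs | add(-4)

Check, running the answer program on each example:
  47 -> -282 -> -286 -> 286 -> 282
  38 -> -228 -> -232 -> 232 -> 228
  6 -> -36 -> -40 -> 40 -> 36
  42 -> -252 -> -256 -> 256 -> 252
  -8 -> 48 -> 44 -> 44 -> 40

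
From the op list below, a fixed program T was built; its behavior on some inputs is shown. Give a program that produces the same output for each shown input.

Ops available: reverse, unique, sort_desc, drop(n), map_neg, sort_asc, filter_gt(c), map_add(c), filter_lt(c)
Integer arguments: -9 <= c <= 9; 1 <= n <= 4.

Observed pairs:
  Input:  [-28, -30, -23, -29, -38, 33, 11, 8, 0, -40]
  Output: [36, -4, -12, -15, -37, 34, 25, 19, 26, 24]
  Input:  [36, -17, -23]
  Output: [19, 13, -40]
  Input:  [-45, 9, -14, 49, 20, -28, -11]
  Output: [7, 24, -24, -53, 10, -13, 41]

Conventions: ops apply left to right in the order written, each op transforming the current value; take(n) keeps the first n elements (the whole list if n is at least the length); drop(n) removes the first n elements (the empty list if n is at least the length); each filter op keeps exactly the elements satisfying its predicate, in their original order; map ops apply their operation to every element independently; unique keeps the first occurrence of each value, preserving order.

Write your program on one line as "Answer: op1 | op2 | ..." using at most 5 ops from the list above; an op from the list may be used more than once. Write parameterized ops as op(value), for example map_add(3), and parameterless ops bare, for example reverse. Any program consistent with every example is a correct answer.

map_add(-1) | reverse | map_neg | map_add(-5)

Check, running the answer program on each example:
  [-28, -30, -23, -29, -38, 33, 11, 8, 0, -40] -> [-29, -31, -24, -30, -39, 32, 10, 7, -1, -41] -> [-41, -1, 7, 10, 32, -39, -30, -24, -31, -29] -> [41, 1, -7, -10, -32, 39, 30, 24, 31, 29] -> [36, -4, -12, -15, -37, 34, 25, 19, 26, 24]
  [36, -17, -23] -> [35, -18, -24] -> [-24, -18, 35] -> [24, 18, -35] -> [19, 13, -40]
  [-45, 9, -14, 49, 20, -28, -11] -> [-46, 8, -15, 48, 19, -29, -12] -> [-12, -29, 19, 48, -15, 8, -46] -> [12, 29, -19, -48, 15, -8, 46] -> [7, 24, -24, -53, 10, -13, 41]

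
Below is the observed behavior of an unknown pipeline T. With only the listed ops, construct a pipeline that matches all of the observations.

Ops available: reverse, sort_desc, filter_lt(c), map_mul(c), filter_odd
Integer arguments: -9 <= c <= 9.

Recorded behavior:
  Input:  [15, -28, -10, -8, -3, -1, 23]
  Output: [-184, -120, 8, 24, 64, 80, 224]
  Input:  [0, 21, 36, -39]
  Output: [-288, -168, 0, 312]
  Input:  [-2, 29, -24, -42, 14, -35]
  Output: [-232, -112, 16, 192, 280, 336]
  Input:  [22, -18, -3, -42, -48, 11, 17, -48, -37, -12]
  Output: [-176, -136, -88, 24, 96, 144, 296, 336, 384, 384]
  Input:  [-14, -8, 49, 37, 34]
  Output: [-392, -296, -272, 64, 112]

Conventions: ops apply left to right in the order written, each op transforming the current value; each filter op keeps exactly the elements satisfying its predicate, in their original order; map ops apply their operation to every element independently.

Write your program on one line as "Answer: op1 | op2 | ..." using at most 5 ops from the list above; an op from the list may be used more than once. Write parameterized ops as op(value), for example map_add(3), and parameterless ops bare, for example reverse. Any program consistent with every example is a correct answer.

map_mul(-2) | map_mul(4) | sort_desc | reverse

Check, running the answer program on each example:
  [15, -28, -10, -8, -3, -1, 23] -> [-30, 56, 20, 16, 6, 2, -46] -> [-120, 224, 80, 64, 24, 8, -184] -> [224, 80, 64, 24, 8, -120, -184] -> [-184, -120, 8, 24, 64, 80, 224]
  [0, 21, 36, -39] -> [0, -42, -72, 78] -> [0, -168, -288, 312] -> [312, 0, -168, -288] -> [-288, -168, 0, 312]
  [-2, 29, -24, -42, 14, -35] -> [4, -58, 48, 84, -28, 70] -> [16, -232, 192, 336, -112, 280] -> [336, 280, 192, 16, -112, -232] -> [-232, -112, 16, 192, 280, 336]
  [22, -18, -3, -42, -48, 11, 17, -48, -37, -12] -> [-44, 36, 6, 84, 96, -22, -34, 96, 74, 24] -> [-176, 144, 24, 336, 384, -88, -136, 384, 296, 96] -> [384, 384, 336, 296, 144, 96, 24, -88, -136, -176] -> [-176, -136, -88, 24, 96, 144, 296, 336, 384, 384]
  [-14, -8, 49, 37, 34] -> [28, 16, -98, -74, -68] -> [112, 64, -392, -296, -272] -> [112, 64, -272, -296, -392] -> [-392, -296, -272, 64, 112]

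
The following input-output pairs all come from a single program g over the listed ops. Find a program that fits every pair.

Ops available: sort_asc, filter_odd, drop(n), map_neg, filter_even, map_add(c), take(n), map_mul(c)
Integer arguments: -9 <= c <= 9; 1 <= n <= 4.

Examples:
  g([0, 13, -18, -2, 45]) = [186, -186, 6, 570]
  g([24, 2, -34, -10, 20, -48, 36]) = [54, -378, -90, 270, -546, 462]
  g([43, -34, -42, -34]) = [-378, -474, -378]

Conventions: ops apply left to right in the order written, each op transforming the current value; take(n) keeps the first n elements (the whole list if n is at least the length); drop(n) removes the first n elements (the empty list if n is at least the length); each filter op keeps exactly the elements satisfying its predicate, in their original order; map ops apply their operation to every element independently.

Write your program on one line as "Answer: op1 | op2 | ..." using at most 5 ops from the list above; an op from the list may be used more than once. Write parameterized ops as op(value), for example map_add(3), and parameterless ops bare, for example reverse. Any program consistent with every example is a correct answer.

map_mul(4) | map_add(6) | map_add(4) | map_mul(3) | drop(1)

Check, running the answer program on each example:
  [0, 13, -18, -2, 45] -> [0, 52, -72, -8, 180] -> [6, 58, -66, -2, 186] -> [10, 62, -62, 2, 190] -> [30, 186, -186, 6, 570] -> [186, -186, 6, 570]
  [24, 2, -34, -10, 20, -48, 36] -> [96, 8, -136, -40, 80, -192, 144] -> [102, 14, -130, -34, 86, -186, 150] -> [106, 18, -126, -30, 90, -182, 154] -> [318, 54, -378, -90, 270, -546, 462] -> [54, -378, -90, 270, -546, 462]
  [43, -34, -42, -34] -> [172, -136, -168, -136] -> [178, -130, -162, -130] -> [182, -126, -158, -126] -> [546, -378, -474, -378] -> [-378, -474, -378]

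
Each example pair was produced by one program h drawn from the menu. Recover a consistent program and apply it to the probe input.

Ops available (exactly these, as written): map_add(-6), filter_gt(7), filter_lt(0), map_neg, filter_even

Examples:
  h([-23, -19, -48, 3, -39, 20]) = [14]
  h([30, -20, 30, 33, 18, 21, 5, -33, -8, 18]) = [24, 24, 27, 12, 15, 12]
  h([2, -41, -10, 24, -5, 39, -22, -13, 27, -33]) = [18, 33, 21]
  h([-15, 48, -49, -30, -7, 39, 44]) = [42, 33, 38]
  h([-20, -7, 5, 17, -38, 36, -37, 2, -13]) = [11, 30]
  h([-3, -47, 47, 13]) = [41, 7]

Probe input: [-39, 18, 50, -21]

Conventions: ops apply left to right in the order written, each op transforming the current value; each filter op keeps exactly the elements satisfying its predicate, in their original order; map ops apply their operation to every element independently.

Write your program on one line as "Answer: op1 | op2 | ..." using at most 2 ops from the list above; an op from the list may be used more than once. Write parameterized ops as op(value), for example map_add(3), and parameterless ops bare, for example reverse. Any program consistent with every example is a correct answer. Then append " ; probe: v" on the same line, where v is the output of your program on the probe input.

filter_gt(7) | map_add(-6) ; probe: [12, 44]

Check, running the answer program on each example:
  [-23, -19, -48, 3, -39, 20] -> [20] -> [14]
  [30, -20, 30, 33, 18, 21, 5, -33, -8, 18] -> [30, 30, 33, 18, 21, 18] -> [24, 24, 27, 12, 15, 12]
  [2, -41, -10, 24, -5, 39, -22, -13, 27, -33] -> [24, 39, 27] -> [18, 33, 21]
  [-15, 48, -49, -30, -7, 39, 44] -> [48, 39, 44] -> [42, 33, 38]
  [-20, -7, 5, 17, -38, 36, -37, 2, -13] -> [17, 36] -> [11, 30]
  [-3, -47, 47, 13] -> [47, 13] -> [41, 7]
  probe: [-39, 18, 50, -21] -> [18, 50] -> [12, 44]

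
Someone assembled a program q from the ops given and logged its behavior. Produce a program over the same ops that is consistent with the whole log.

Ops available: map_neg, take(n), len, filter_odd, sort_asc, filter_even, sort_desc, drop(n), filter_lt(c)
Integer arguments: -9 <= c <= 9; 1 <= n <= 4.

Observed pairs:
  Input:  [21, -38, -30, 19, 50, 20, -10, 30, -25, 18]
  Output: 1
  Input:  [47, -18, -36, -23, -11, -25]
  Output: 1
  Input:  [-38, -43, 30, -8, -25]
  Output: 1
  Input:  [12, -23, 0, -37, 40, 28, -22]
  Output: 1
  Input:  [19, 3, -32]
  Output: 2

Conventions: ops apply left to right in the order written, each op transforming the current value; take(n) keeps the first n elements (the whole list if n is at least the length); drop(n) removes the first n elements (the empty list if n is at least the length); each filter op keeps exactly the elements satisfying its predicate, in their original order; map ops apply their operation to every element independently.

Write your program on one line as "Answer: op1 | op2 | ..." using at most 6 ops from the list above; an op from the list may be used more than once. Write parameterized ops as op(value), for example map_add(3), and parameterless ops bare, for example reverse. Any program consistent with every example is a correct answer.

map_neg | take(3) | sort_desc | map_neg | filter_odd | len

Check, running the answer program on each example:
  [21, -38, -30, 19, 50, 20, -10, 30, -25, 18] -> [-21, 38, 30, -19, -50, -20, 10, -30, 25, -18] -> [-21, 38, 30] -> [38, 30, -21] -> [-38, -30, 21] -> [21] -> 1
  [47, -18, -36, -23, -11, -25] -> [-47, 18, 36, 23, 11, 25] -> [-47, 18, 36] -> [36, 18, -47] -> [-36, -18, 47] -> [47] -> 1
  [-38, -43, 30, -8, -25] -> [38, 43, -30, 8, 25] -> [38, 43, -30] -> [43, 38, -30] -> [-43, -38, 30] -> [-43] -> 1
  [12, -23, 0, -37, 40, 28, -22] -> [-12, 23, 0, 37, -40, -28, 22] -> [-12, 23, 0] -> [23, 0, -12] -> [-23, 0, 12] -> [-23] -> 1
  [19, 3, -32] -> [-19, -3, 32] -> [-19, -3, 32] -> [32, -3, -19] -> [-32, 3, 19] -> [3, 19] -> 2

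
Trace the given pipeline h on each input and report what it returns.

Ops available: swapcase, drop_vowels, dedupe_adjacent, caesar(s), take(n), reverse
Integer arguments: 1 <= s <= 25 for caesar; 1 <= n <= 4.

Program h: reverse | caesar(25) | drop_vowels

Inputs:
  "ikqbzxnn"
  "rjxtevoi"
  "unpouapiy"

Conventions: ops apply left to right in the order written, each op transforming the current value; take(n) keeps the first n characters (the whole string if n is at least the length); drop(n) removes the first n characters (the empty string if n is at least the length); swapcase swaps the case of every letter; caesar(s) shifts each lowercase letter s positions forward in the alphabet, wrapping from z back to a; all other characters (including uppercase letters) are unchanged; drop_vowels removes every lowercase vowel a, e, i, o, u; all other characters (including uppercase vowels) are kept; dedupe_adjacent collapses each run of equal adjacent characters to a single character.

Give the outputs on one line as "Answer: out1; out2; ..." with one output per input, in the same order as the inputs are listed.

Execution, op by op:
  "ikqbzxnn" -> "nnxzbqki" -> "mmwyapjh" -> "mmwypjh"
  "rjxtevoi" -> "iovetxjr" -> "hnudswiq" -> "hndswq"
  "unpouapiy" -> "yipauopnu" -> "xhoztnomt" -> "xhztnmt"

"mmwypjh"; "hndswq"; "xhztnmt"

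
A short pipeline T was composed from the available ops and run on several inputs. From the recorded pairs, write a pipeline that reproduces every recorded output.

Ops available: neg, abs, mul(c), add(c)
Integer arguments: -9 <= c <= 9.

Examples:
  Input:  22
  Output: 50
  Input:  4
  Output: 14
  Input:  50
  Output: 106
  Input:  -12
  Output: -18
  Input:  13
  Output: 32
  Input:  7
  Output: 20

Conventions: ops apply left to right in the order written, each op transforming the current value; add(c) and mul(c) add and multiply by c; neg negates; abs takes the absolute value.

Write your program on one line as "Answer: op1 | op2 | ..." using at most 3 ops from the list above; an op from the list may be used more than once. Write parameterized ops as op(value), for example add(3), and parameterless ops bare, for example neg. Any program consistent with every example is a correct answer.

mul(2) | add(6)

Check, running the answer program on each example:
  22 -> 44 -> 50
  4 -> 8 -> 14
  50 -> 100 -> 106
  -12 -> -24 -> -18
  13 -> 26 -> 32
  7 -> 14 -> 20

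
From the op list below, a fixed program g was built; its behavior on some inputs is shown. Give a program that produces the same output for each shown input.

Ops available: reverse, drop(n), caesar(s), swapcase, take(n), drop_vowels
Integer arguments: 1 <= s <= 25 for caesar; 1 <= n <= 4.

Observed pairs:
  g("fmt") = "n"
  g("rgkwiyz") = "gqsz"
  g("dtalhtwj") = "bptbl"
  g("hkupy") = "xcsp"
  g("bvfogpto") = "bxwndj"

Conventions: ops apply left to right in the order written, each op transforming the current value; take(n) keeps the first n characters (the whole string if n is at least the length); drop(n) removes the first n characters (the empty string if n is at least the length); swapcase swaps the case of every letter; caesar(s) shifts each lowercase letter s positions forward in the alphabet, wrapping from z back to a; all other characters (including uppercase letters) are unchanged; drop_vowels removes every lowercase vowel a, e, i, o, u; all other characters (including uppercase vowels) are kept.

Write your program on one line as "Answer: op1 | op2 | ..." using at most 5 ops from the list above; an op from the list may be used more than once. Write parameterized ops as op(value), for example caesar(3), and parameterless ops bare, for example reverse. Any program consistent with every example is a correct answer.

reverse | caesar(8) | drop(1) | drop_vowels

Check, running the answer program on each example:
  "fmt" -> "tmf" -> "bun" -> "un" -> "n"
  "rgkwiyz" -> "zyiwkgr" -> "hgqesoz" -> "gqesoz" -> "gqsz"
  "dtalhtwj" -> "jwthlatd" -> "rebptibl" -> "ebptibl" -> "bptbl"
  "hkupy" -> "ypukh" -> "gxcsp" -> "xcsp" -> "xcsp"
  "bvfogpto" -> "otpgofvb" -> "wbxowndj" -> "bxowndj" -> "bxwndj"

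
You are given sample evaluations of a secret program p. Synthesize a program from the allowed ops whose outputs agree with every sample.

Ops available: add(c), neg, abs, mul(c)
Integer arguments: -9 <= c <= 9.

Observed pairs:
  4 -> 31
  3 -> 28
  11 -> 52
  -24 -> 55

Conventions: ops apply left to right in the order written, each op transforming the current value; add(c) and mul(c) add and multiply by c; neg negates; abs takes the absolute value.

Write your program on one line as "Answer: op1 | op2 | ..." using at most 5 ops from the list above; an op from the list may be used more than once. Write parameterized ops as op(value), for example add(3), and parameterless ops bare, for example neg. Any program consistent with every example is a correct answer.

neg | add(-6) | mul(3) | abs | add(1)

Check, running the answer program on each example:
  4 -> -4 -> -10 -> -30 -> 30 -> 31
  3 -> -3 -> -9 -> -27 -> 27 -> 28
  11 -> -11 -> -17 -> -51 -> 51 -> 52
  -24 -> 24 -> 18 -> 54 -> 54 -> 55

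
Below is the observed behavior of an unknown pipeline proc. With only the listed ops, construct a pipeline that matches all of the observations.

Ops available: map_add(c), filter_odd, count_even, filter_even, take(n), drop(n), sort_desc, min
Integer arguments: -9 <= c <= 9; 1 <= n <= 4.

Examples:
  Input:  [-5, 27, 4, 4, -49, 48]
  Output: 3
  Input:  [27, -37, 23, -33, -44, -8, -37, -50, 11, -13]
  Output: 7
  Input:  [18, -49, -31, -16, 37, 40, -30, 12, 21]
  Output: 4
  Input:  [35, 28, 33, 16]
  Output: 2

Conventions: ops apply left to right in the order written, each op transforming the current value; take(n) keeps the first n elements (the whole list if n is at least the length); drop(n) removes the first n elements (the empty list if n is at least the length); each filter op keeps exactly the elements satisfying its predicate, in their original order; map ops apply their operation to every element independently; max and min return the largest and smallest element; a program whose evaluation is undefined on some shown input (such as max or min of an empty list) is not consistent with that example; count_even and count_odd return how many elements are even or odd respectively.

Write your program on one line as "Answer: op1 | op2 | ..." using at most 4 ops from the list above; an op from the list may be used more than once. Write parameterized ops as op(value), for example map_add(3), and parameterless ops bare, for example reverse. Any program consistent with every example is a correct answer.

map_add(-8) | map_add(3) | count_even

Check, running the answer program on each example:
  [-5, 27, 4, 4, -49, 48] -> [-13, 19, -4, -4, -57, 40] -> [-10, 22, -1, -1, -54, 43] -> 3
  [27, -37, 23, -33, -44, -8, -37, -50, 11, -13] -> [19, -45, 15, -41, -52, -16, -45, -58, 3, -21] -> [22, -42, 18, -38, -49, -13, -42, -55, 6, -18] -> 7
  [18, -49, -31, -16, 37, 40, -30, 12, 21] -> [10, -57, -39, -24, 29, 32, -38, 4, 13] -> [13, -54, -36, -21, 32, 35, -35, 7, 16] -> 4
  [35, 28, 33, 16] -> [27, 20, 25, 8] -> [30, 23, 28, 11] -> 2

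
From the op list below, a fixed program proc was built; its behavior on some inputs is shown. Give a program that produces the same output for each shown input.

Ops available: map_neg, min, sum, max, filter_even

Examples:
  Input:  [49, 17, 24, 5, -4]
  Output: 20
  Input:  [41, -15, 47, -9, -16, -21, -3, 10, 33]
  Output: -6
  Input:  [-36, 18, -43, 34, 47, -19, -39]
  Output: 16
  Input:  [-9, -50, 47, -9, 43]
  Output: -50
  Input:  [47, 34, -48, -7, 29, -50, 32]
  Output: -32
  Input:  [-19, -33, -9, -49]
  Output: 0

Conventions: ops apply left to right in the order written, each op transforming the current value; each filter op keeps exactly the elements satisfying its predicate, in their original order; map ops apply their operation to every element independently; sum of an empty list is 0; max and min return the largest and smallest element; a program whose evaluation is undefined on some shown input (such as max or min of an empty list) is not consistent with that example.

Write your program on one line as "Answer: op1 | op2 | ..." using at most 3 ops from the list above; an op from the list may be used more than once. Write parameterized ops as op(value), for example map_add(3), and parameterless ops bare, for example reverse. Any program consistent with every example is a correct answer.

filter_even | sum

Check, running the answer program on each example:
  [49, 17, 24, 5, -4] -> [24, -4] -> 20
  [41, -15, 47, -9, -16, -21, -3, 10, 33] -> [-16, 10] -> -6
  [-36, 18, -43, 34, 47, -19, -39] -> [-36, 18, 34] -> 16
  [-9, -50, 47, -9, 43] -> [-50] -> -50
  [47, 34, -48, -7, 29, -50, 32] -> [34, -48, -50, 32] -> -32
  [-19, -33, -9, -49] -> [] -> 0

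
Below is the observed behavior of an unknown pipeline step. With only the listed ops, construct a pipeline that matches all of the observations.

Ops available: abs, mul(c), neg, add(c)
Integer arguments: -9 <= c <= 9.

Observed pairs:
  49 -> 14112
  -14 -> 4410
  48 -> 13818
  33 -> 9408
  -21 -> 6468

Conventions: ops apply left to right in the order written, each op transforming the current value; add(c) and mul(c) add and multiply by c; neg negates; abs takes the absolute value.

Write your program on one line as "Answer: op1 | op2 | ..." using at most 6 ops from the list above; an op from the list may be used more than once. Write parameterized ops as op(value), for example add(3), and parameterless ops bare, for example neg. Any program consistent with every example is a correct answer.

add(-1) | mul(7) | abs | mul(-6) | mul(-7)

Check, running the answer program on each example:
  49 -> 48 -> 336 -> 336 -> -2016 -> 14112
  -14 -> -15 -> -105 -> 105 -> -630 -> 4410
  48 -> 47 -> 329 -> 329 -> -1974 -> 13818
  33 -> 32 -> 224 -> 224 -> -1344 -> 9408
  -21 -> -22 -> -154 -> 154 -> -924 -> 6468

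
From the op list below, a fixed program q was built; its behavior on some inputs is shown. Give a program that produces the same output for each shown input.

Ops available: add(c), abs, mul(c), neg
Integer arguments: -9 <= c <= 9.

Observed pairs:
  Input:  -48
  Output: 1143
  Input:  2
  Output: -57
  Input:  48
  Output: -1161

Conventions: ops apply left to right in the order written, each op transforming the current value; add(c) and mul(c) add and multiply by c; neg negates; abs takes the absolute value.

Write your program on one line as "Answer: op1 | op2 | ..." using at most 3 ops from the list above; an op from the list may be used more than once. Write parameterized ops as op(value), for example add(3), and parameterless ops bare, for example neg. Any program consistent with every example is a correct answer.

mul(6) | mul(-4) | add(-9)

Check, running the answer program on each example:
  -48 -> -288 -> 1152 -> 1143
  2 -> 12 -> -48 -> -57
  48 -> 288 -> -1152 -> -1161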